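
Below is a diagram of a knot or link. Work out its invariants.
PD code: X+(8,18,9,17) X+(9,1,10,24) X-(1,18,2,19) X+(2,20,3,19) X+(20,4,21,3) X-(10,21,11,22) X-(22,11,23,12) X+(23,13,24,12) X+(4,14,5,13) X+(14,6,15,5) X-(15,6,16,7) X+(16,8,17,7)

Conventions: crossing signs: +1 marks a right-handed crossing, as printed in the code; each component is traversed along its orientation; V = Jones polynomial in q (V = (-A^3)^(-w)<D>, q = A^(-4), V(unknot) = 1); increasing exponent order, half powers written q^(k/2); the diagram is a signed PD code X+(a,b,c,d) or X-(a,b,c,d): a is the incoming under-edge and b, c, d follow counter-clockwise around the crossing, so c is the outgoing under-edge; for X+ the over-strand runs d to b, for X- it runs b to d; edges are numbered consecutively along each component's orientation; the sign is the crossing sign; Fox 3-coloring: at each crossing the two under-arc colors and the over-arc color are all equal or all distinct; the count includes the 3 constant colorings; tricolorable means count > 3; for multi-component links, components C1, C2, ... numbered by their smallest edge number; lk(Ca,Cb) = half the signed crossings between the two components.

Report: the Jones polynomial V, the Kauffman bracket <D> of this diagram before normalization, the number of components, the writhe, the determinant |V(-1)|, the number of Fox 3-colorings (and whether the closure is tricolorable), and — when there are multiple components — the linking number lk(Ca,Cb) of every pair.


Jones polynomial: V(q) = q + q^3 - q^4
<D> = -A^-4 + 1 + A^8; writhe +4
components 1, writhe +4 (12 crossings)
3-colorings: 9 of 3^12, det 3 — tricolorable
note: w = +4 (over 12 crossings) is diagram-only; (-A^3)^(-4) removes it from V


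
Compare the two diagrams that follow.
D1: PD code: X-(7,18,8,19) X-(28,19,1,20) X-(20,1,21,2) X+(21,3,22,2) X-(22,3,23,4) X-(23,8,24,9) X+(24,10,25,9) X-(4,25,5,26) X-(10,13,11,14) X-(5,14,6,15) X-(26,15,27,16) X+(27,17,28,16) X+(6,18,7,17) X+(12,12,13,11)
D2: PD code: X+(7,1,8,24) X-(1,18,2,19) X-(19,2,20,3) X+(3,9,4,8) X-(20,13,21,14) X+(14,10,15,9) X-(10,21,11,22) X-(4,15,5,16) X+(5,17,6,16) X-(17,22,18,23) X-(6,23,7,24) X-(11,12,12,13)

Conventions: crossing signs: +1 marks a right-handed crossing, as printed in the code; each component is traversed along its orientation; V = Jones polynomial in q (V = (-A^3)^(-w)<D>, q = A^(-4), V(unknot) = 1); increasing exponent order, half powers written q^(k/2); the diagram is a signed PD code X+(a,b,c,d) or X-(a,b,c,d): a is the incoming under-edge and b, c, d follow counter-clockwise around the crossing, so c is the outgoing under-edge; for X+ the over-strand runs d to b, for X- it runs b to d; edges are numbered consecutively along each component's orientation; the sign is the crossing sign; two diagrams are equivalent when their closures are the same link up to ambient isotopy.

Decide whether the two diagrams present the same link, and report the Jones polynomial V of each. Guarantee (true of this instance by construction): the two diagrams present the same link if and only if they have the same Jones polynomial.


equivalent: no
V(D1) = -q^-4 + q^-3 + q^-1  (w -4, c 14, <D> = A^-8 + 1 - A^4)
D2 (bracket A^-8 - A^-4 + 2 - A^4 + A^8 - A^12; 12 crossings at w = -4): V = -q^-6 + q^-5 - q^-4 + 2q^-3 - q^-2 + q^-1
why: 2 classes among 2 diagrams; unequal V(q) rules out equality


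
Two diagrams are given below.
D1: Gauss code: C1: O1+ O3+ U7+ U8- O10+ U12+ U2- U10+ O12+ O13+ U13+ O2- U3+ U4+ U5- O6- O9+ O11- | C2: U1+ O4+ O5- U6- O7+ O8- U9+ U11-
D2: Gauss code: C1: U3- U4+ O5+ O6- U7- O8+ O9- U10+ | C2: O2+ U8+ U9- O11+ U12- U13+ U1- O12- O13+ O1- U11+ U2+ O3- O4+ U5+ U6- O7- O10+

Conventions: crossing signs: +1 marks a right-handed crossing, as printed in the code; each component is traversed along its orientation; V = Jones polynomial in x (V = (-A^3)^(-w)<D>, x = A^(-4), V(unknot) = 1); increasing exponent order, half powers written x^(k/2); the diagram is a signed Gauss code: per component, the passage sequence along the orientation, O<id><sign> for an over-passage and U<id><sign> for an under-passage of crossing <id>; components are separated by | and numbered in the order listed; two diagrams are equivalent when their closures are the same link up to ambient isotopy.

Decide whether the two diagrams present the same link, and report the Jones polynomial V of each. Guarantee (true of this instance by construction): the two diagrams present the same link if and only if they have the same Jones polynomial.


same link: yes
V(D1) = -x^(-1/2) - x^(1/2)  [13 crossings, <D> = A^7 + A^11, w = +3]
V(D2) = -x^(-1/2) - x^(1/2)  (w +1, c 13, <D> = A + A^5)
note: one V(x) for all 2 diagrams — one class (guaranteed)


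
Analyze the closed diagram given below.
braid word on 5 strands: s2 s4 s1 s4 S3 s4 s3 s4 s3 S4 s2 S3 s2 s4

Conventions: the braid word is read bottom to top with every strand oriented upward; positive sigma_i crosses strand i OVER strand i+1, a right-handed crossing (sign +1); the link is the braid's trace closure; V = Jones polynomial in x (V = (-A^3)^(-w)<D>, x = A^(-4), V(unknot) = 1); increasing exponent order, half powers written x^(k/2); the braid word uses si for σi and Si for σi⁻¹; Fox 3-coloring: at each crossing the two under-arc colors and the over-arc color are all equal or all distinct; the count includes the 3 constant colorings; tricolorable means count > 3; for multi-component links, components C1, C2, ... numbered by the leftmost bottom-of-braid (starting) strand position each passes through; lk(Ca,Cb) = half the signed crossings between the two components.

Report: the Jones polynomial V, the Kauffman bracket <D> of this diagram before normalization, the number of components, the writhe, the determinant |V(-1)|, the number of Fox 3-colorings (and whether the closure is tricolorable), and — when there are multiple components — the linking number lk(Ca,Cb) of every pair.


V(x) = x^3 + x^5 - x^8
bracket: -A^-8 + A^4 + A^12, w = +8
1 component, writhe +8, over 14 crossings
det 3, colorings 9 of 3^14 — tricolorable
observation: w = +8 (over 14 crossings) is diagram-only; (-A^3)^(-8) removes it from V


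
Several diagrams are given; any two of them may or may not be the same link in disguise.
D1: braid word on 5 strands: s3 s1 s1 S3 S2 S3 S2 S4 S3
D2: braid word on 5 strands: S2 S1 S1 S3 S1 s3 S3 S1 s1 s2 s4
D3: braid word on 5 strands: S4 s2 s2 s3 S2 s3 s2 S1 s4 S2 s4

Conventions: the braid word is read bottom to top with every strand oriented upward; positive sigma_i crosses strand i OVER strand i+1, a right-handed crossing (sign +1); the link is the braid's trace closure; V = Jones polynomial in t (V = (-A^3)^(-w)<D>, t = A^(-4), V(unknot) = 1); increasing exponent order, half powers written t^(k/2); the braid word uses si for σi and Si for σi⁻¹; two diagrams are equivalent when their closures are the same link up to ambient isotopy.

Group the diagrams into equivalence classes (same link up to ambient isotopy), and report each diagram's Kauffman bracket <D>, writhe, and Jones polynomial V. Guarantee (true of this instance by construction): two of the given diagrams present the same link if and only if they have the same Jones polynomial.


classes: {D1} | {D2} | {D3}
V(D1) = t^(-7/2) - t^(-5/2) + t^(-3/2) - 2t^(-1/2) - t^(3/2)  [9 crossings, <D> = A^-15 + 2A^-7 - A^-3 + A - A^5, w = -3]
D2 (bracket A^-7 + A^-3 + A - A^9; 11 crossings at w = -3): V = t^(-9/2) - t^(-5/2) - t^(-3/2) - t^(-1/2)
D3 (bracket A^-9 + A^-1 - A^3 + A^7; 11 crossings at w = +3): V = -t^(1/2) + t^(3/2) - t^(5/2) - t^(9/2)
note: comparing 3 Jones polynomials yields 3 groups


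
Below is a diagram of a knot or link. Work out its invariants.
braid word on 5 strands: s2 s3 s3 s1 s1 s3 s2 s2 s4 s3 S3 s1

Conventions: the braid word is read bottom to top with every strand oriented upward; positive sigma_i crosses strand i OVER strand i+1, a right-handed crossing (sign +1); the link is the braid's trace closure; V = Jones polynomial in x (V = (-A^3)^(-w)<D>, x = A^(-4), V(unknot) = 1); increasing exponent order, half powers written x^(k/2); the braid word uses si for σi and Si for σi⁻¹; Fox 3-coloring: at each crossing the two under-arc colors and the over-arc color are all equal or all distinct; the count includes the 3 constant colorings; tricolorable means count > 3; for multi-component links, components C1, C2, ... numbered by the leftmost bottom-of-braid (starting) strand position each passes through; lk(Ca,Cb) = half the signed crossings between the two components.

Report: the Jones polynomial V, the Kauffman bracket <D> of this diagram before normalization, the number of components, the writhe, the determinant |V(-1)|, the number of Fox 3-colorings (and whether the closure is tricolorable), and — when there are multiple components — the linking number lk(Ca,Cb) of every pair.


V = x^3 + 2x^5 - 2x^6 + 2x^7 - 3x^8 + 2x^9 - 2x^10 + x^11
<D> = A^-14 - 2A^-10 + 2A^-6 - 3A^-2 + 2A^2 - 2A^6 + 2A^10 + A^18 (w = +10)
1 component over 12 crossings, w = +10
9 Fox colorings among 3^12, |V(-1)| = 15: tricolorable
why: the span of V is 8, forcing >= 8 crossings in any diagram


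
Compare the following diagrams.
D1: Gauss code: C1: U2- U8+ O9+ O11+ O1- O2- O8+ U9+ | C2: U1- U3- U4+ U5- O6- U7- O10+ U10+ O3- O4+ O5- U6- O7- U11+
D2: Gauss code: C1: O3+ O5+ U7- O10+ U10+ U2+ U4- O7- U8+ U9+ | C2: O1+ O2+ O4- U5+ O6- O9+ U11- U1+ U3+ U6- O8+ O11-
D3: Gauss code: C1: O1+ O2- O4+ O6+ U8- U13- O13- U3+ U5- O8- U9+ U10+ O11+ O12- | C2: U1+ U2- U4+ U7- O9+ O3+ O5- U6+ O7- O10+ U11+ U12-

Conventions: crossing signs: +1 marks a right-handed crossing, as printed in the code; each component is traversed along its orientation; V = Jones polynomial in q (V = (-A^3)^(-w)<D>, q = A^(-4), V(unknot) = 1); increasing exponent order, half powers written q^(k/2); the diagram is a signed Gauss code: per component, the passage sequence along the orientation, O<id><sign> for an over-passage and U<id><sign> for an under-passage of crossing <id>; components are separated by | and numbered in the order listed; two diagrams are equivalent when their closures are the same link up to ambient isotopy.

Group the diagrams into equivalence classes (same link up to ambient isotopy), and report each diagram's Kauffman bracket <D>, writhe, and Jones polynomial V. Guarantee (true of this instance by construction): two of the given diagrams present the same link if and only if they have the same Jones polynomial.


grouping into links: {D1} | {D2, D3}
V(D1) = q^(-9/2) - q^(-5/2) - q^(-3/2) - q^(-1/2)  (w -1, c 11, <D> = A^-1 + A^3 + A^7 - A^15)
V(D2) = -q^(1/2) + q^(3/2) - q^(5/2) - q^(9/2)  [11 crossings, <D> = A^-9 + A^-1 - A^3 + A^7, w = +3]
D3 (bracket A^-15 + A^-7 - A^-3 + A; 13 crossings at w = +1): V = -q^(1/2) + q^(3/2) - q^(5/2) - q^(9/2)
why: 2 values of V(q) split the 3 diagrams


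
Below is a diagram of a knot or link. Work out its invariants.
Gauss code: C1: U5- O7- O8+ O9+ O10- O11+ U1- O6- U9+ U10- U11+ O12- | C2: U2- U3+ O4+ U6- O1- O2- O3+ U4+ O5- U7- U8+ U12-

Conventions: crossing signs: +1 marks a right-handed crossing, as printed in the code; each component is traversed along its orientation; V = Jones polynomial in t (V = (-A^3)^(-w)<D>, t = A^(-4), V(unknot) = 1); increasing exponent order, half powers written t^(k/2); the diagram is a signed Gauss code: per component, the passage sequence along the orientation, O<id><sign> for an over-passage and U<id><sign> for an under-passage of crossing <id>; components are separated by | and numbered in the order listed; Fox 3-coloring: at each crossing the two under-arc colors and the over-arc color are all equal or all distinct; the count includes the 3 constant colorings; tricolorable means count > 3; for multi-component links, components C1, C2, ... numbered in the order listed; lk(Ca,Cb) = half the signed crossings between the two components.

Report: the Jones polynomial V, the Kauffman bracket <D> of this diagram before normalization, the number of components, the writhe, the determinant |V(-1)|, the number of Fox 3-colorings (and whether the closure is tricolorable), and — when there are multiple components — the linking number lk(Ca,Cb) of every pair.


Jones polynomial: V(t) = -t^(-9/2) + t^(-7/2) - 3t^(-5/2) + 2t^(-3/2) - 2t^(-1/2) + 2t^(1/2) - t^(3/2)
<D> = -A^-12 + 2A^-8 - 2A^-4 + 2 - 3A^4 + A^8 - A^12; writhe -2
components 2, writhe -2 (12 crossings)
linking number lk(C1,C2) = -2
3-colorings: 9 of 3^12, det 12 — tricolorable
note: summing lk over 1 pair gives -2


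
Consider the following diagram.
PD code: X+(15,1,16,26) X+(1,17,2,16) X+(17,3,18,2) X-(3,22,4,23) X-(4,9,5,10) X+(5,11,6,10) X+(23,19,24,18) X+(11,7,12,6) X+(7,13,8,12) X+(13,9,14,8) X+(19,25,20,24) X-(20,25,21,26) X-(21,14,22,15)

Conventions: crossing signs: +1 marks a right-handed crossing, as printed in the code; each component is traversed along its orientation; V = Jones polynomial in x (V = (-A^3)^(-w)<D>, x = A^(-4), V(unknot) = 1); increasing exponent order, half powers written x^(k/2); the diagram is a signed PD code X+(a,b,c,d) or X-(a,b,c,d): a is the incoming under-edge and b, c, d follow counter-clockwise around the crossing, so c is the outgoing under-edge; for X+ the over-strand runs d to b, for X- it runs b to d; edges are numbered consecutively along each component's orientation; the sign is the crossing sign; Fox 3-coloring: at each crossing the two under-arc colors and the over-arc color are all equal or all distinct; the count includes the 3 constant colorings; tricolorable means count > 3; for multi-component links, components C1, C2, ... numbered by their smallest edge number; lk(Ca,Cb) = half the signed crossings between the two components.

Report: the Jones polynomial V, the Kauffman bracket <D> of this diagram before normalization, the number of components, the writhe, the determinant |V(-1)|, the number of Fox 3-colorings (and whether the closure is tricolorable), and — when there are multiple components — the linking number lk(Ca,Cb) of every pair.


V = 1 - x + 3x^2 - 4x^3 + 5x^4 - 6x^5 + 5x^6 - 4x^7 + 3x^8 - x^9
<D> = A^-21 - 3A^-17 + 4A^-13 - 5A^-9 + 6A^-5 - 5A^-1 + 4A^3 - 3A^7 + A^11 - A^15 (w = +5)
1 component over 13 crossings, w = +5
9 Fox colorings among 3^13, |V(-1)| = 33: tricolorable
why: V spans 9 powers of x: at least 9 crossings in any diagram


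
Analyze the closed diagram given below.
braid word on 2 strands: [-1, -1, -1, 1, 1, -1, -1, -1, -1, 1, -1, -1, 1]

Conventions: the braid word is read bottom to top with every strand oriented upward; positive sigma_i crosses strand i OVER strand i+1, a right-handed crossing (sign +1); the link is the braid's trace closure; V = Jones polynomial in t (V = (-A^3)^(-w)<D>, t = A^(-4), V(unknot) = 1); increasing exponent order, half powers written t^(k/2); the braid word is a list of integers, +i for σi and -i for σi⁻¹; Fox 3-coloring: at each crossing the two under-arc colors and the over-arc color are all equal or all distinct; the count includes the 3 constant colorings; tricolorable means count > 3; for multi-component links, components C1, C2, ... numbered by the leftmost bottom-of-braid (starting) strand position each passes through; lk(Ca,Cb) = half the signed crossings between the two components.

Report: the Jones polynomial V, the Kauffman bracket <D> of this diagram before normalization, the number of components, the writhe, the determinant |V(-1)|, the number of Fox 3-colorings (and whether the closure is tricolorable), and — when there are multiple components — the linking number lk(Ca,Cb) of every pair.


V(t) = -t^-7 + t^-6 - t^-5 + t^-4 + t^-2
bracket: -A^-7 - A + A^5 - A^9 + A^13, w = -5
1 component, writhe -5, over 13 crossings
det 5, colorings 3 of 3^13 — not tricolorable
observation: V spans 5 powers of t: at least 5 crossings in any diagram


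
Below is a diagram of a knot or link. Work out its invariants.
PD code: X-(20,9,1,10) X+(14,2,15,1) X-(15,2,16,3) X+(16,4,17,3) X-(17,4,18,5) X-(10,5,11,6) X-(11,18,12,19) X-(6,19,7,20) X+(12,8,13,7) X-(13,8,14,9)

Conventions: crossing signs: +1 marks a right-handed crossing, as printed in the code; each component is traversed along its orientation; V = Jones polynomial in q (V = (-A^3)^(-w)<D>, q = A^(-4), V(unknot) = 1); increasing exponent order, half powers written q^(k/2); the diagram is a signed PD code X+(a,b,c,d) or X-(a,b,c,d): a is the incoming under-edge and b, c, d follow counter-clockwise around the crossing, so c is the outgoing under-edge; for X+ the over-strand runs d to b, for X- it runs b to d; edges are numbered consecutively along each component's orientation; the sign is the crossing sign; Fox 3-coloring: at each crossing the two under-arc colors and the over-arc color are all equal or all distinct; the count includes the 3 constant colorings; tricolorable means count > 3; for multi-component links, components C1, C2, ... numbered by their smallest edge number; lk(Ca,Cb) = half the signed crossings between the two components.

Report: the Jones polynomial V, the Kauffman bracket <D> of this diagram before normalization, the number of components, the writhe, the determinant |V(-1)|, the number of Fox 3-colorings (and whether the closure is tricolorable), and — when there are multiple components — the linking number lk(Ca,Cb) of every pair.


V = -q^-4 + q^-3 + q^-1
<D> = A^-8 + 1 - A^4 (w = -4)
1 component over 10 crossings, w = -4
9 Fox colorings among 3^10, |V(-1)| = 3: tricolorable
why: V spans 3 powers of q: at least 3 crossings in any diagram


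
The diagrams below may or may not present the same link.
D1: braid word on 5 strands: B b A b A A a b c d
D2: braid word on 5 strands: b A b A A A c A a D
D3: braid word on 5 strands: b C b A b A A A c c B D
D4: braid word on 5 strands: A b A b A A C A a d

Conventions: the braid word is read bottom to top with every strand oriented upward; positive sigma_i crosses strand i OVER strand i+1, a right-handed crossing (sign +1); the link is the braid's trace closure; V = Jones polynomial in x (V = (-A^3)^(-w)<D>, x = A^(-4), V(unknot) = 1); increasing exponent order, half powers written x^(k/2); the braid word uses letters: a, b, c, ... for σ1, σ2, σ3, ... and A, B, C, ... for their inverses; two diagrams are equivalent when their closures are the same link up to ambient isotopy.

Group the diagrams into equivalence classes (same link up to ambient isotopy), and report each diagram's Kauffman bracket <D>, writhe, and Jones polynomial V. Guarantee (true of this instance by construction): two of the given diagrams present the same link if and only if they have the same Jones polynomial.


classes: {D1} | {D2, D3, D4}
V(D1) = x^-2 - x^-1 + 1 - x + x^2  [10 crossings, <D> = A^-2 - A^2 + A^6 - A^10 + A^14, w = +2]
V(D2) = x^-5 - 2x^-4 + 2x^-3 - 2x^-2 + 2x^-1 - 1 + x  (w -2, c 10, <D> = A^-10 - A^-6 + 2A^-2 - 2A^2 + 2A^6 - 2A^10 + A^14)
V(D3) = x^-5 - 2x^-4 + 2x^-3 - 2x^-2 + 2x^-1 - 1 + x  [12 crossings, <D> = A^-10 - A^-6 + 2A^-2 - 2A^2 + 2A^6 - 2A^10 + A^14, w = -2]
D4 (bracket A^-10 - A^-6 + 2A^-2 - 2A^2 + 2A^6 - 2A^10 + A^14; 10 crossings at w = -2): V = x^-5 - 2x^-4 + 2x^-3 - 2x^-2 + 2x^-1 - 1 + x
insight: 2 values of V(x) split the 4 diagrams


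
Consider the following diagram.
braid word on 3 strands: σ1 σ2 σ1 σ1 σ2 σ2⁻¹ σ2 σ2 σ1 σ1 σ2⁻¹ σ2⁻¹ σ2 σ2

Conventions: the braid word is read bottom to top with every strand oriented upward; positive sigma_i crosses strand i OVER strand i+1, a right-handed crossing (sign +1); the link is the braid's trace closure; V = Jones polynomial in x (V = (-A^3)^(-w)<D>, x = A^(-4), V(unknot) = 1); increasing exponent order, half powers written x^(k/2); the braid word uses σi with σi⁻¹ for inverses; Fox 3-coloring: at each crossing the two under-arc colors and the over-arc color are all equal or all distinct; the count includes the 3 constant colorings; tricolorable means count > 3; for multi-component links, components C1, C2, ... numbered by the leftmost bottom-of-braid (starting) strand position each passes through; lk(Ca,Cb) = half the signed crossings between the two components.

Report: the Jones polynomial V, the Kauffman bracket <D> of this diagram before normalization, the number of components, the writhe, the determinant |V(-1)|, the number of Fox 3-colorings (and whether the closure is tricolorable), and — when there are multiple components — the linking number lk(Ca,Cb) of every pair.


V(x) = x^3 + x^5 - x^8
bracket: -A^-8 + A^4 + A^12, w = +8
1 component, writhe +8, over 14 crossings
det 3, colorings 9 of 3^14 — tricolorable
observation: w = +8 (over 14 crossings) is diagram-only; (-A^3)^(-8) removes it from V


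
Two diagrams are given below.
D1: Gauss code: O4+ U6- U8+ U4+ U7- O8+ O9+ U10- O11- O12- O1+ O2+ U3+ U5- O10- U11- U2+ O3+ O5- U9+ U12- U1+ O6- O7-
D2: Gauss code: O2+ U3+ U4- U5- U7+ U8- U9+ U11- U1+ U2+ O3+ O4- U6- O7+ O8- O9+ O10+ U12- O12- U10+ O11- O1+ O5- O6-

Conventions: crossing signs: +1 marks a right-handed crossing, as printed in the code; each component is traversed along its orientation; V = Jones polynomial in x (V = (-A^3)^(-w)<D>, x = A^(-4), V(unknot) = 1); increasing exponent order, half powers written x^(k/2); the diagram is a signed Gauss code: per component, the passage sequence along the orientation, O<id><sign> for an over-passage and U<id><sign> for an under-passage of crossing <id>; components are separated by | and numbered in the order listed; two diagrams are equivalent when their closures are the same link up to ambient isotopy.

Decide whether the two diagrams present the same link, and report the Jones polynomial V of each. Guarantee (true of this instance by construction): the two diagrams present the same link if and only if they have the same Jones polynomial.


same link: yes
V(D1) = 1  [12 crossings, <D> = 1, w = 0]
V(D2) = 1  (w 0, c 12, <D> = 1)
note: all 2 diagrams share one V(x), hence one class


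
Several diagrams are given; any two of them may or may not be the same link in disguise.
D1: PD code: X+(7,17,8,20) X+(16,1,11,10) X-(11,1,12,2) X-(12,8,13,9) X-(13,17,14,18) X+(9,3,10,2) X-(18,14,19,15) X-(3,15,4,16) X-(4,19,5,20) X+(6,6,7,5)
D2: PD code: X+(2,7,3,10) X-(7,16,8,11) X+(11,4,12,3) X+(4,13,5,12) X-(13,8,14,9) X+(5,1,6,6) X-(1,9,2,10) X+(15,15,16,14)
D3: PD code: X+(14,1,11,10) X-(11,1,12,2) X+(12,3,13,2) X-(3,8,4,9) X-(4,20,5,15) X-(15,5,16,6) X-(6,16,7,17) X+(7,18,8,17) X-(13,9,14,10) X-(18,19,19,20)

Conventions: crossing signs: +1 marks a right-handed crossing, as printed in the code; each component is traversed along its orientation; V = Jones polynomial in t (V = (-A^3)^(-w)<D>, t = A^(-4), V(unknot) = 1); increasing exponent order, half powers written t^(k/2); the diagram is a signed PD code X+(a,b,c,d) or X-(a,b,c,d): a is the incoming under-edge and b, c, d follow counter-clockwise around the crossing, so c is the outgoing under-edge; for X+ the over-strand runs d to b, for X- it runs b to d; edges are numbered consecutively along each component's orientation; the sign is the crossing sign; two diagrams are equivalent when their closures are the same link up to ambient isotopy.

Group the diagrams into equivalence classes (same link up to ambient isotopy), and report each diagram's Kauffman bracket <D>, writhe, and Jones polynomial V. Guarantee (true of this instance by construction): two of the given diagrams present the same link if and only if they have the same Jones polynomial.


classes: {D1} | {D2} | {D3}
V(D1) = t^-5 + 2t^-3 + t^-1  [10 crossings, <D> = A^-2 + 2A^6 + A^14, w = -2]
V(D2) = t^-2 + 2 + t^2  (w +2, c 8, <D> = A^-2 + 2A^6 + A^14)
V(D3) = t^-3 + t^-2 + t^-1 + 1  [10 crossings, <D> = A^-12 + A^-8 + A^-4 + 1, w = -4]
note: V(t) takes 3 values over 3 diagrams, fixing the grouping


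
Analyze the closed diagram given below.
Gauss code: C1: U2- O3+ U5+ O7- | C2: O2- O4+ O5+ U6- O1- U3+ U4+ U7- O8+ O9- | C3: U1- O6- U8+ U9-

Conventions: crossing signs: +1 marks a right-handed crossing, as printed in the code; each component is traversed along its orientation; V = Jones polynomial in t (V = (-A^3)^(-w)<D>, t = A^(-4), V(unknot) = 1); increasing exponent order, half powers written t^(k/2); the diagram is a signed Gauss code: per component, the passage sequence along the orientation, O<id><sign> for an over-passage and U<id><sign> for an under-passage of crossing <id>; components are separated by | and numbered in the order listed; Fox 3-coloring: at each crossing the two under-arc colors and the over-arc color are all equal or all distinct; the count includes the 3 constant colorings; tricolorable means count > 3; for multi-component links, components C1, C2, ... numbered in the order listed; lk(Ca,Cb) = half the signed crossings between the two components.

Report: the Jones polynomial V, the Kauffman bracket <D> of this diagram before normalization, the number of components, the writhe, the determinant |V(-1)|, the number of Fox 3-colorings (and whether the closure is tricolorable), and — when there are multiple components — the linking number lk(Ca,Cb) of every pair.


Jones polynomial: V(t) = t^-3 + t^-2 + t^-1 + 1
<D> = -A^-3 - A - A^5 - A^9; writhe -1
components 3, writhe -1 (9 crossings)
linking number lk(C1,C2) = 0
lk(C1,C3): 0
lk(C2,C3) = -1
3-colorings: 9 of 3^9, det 0 — tricolorable
note: span 3 respects span(V) <= c + mu - 1 = 11 for this 3-component diagram


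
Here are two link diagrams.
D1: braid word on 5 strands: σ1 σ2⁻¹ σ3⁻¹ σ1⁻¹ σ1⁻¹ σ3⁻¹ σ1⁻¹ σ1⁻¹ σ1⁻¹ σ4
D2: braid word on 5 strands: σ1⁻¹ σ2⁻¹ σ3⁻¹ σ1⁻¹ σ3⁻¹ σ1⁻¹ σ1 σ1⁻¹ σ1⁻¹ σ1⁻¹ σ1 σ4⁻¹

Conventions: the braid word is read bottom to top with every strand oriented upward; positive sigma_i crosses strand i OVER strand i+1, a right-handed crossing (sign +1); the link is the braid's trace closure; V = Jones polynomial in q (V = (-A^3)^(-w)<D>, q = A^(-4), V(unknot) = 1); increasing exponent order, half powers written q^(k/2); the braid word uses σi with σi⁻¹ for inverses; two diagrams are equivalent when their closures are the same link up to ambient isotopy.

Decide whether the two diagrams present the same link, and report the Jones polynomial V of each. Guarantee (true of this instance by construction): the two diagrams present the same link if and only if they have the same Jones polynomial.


same link: yes
V(D1) = q^-8 - q^-7 + 2q^-6 - q^-5 + 2q^-4 + q^-2  [10 crossings, <D> = A^-10 + 2A^-2 - A^2 + 2A^6 - A^10 + A^14, w = -6]
V(D2) = q^-8 - q^-7 + 2q^-6 - q^-5 + 2q^-4 + q^-2  [12 crossings, <D> = A^-16 + 2A^-8 - A^-4 + 2 - A^4 + A^8, w = -8]
insight: one V(q) for all 2 diagrams — one class (guaranteed)


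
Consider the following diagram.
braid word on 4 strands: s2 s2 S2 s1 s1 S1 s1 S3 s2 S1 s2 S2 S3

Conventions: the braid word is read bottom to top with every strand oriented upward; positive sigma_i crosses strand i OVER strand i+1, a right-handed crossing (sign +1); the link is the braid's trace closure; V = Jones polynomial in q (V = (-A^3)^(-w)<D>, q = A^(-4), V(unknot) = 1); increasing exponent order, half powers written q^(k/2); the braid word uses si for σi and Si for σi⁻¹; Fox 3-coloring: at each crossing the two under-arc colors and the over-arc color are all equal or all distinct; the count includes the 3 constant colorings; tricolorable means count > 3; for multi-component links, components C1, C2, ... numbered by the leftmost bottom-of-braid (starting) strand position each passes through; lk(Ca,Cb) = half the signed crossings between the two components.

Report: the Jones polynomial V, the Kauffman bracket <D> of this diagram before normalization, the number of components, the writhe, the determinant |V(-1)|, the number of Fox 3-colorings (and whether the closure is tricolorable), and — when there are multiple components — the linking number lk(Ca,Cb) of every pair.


V(q) = q^-2 - q^-1 + 2 - 2q + q^2 - q^3 + q^4
bracket: -A^-13 + A^-9 - A^-5 + 2A^-1 - 2A^3 + A^7 - A^11, w = +1
1 component, writhe +1, over 13 crossings
det 9, colorings 9 of 3^13 — tricolorable
observation: w = +1 (over 13 crossings) is diagram-only; (-A^3)^(-1) removes it from V


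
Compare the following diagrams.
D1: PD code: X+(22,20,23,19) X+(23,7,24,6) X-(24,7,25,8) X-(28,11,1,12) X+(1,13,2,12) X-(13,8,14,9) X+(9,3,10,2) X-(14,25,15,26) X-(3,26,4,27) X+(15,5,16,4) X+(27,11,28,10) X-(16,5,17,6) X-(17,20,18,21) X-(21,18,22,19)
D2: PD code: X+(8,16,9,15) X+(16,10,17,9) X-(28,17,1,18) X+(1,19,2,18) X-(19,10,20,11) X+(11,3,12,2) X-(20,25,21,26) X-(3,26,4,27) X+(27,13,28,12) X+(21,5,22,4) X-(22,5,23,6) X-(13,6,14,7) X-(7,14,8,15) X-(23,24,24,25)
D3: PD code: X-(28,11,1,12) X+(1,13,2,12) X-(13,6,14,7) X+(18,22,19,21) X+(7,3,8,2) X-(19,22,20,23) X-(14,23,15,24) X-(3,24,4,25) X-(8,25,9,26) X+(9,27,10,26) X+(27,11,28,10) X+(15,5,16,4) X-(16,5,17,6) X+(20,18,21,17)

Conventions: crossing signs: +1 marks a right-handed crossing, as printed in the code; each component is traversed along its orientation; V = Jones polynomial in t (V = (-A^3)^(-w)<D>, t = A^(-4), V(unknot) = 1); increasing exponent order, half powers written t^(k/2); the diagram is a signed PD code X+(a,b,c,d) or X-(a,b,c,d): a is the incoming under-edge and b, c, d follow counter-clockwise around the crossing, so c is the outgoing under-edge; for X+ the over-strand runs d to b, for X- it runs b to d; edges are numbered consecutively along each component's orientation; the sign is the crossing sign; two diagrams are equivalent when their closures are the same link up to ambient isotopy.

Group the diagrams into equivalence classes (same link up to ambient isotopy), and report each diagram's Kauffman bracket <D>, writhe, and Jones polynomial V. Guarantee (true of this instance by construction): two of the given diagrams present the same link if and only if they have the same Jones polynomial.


classes: {D1, D2, D3}
V(D1) = t^-2 - t^-1 + 1 - t + t^2  [14 crossings, <D> = A^-14 - A^-10 + A^-6 - A^-2 + A^2, w = -2]
V(D2) = t^-2 - t^-1 + 1 - t + t^2  (w -2, c 14, <D> = A^-14 - A^-10 + A^-6 - A^-2 + A^2)
D3 (bracket A^-8 - A^-4 + 1 - A^4 + A^8; 14 crossings at w = 0): V = t^-2 - t^-1 + 1 - t + t^2
note: one V(t) for all 3 diagrams — one class (guaranteed)


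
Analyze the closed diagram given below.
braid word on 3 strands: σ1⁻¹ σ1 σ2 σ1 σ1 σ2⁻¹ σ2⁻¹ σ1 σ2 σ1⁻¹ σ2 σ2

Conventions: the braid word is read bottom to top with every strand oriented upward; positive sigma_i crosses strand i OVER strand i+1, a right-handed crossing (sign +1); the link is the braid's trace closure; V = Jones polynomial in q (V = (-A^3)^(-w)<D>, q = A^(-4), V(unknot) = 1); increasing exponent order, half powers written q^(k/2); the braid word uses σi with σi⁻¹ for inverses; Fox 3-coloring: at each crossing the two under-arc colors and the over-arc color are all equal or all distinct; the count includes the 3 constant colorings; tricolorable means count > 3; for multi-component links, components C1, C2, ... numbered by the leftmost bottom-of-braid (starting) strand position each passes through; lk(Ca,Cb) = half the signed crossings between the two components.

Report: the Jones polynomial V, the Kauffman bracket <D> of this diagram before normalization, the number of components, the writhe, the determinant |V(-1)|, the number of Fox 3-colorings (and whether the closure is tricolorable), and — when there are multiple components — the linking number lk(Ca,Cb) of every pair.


V = -1 + 3q - 3q^2 + 5q^3 - 5q^4 + 4q^5 - 3q^6 + 2q^7 - q^8
<D> = -A^-20 + 2A^-16 - 3A^-12 + 4A^-8 - 5A^-4 + 5 - 3A^4 + 3A^8 - A^12 (w = +4)
1 component over 12 crossings, w = +4
9 Fox colorings among 3^12, |V(-1)| = 27: tricolorable
why: |V(-1)| = 27: so tricolorable, since 3 divides 27


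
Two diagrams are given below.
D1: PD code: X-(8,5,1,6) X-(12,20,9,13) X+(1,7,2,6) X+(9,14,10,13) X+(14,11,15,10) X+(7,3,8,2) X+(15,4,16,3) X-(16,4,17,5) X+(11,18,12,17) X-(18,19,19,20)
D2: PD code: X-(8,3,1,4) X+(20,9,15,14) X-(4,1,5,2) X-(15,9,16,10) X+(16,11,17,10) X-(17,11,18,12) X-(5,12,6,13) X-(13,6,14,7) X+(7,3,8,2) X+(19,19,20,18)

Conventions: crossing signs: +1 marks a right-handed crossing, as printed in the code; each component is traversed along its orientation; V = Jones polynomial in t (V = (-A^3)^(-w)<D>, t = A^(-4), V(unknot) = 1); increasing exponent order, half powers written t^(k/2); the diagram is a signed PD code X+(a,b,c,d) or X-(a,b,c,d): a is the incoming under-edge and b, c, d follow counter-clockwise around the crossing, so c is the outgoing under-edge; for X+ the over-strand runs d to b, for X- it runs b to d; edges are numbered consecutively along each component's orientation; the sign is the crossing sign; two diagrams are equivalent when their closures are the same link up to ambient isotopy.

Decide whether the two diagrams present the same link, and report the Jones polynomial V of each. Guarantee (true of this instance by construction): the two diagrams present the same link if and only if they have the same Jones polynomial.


equivalent: no
D1 (bracket A^-6 + A^-2 + A^2 + A^6; 10 crossings at w = +2): V = 1 + t + t^2 + t^3
V(D2) = t^-3 + t^-2 + t^-1 + 1  (w -2, c 10, <D> = A^-6 + A^-2 + A^2 + A^6)
key observation: V(t) takes 2 values over 2 diagrams, fixing the grouping


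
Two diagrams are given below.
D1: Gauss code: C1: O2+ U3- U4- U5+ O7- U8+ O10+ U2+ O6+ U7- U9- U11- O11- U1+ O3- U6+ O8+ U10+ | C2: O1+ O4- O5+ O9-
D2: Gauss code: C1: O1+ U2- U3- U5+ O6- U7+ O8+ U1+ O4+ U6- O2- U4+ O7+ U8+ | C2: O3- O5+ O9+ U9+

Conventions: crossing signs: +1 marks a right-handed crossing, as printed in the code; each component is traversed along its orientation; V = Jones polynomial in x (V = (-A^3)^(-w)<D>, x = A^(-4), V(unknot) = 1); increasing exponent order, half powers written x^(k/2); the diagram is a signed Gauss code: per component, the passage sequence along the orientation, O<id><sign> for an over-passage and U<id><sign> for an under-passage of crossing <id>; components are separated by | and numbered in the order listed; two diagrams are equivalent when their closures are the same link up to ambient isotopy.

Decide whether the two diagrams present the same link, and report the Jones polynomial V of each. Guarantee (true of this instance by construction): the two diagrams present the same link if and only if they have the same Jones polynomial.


same link: yes
V(D1) = -x^(-3/2) - x^(1/2) + x^(9/2) - x^(11/2)  [11 crossings, <D> = A^-19 - A^-15 + A + A^9, w = +1]
D2 (bracket A^-13 - A^-9 + A^7 + A^15; 9 crossings at w = +3): V = -x^(-3/2) - x^(1/2) + x^(9/2) - x^(11/2)
note: Reidemeister moves carry D1 (11 crossings) to D2 (9)


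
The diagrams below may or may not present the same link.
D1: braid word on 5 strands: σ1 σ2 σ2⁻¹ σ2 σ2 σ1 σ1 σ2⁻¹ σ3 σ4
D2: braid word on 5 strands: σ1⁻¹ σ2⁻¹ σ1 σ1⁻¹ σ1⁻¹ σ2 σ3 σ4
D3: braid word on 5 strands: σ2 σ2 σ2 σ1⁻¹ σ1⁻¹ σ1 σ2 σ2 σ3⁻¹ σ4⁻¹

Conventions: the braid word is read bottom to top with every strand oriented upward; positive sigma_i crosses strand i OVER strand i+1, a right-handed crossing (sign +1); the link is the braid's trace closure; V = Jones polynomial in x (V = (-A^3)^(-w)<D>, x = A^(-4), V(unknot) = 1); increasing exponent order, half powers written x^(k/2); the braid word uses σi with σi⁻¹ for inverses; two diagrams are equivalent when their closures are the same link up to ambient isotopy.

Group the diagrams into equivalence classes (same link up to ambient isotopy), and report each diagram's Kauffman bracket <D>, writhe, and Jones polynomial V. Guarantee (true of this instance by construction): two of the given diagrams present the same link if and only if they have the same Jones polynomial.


equivalence classes: {D1} | {D2} | {D3}
D1 (bracket -A^-6 + A^-2 - A^2 + 2A^6 - A^10 + A^14; 10 crossings at w = +6): V = x - x^2 + 2x^3 - x^4 + x^5 - x^6
D2 (bracket 1; 8 crossings at w = 0): V = 1
V(D3) = x^2 + x^4 - x^5 + x^6 - x^7  [10 crossings, <D> = -A^-22 + A^-18 - A^-14 + A^-10 + A^-2, w = +2]
key observation: 3 classes among 3 diagrams; unequal V(x) rules out equality


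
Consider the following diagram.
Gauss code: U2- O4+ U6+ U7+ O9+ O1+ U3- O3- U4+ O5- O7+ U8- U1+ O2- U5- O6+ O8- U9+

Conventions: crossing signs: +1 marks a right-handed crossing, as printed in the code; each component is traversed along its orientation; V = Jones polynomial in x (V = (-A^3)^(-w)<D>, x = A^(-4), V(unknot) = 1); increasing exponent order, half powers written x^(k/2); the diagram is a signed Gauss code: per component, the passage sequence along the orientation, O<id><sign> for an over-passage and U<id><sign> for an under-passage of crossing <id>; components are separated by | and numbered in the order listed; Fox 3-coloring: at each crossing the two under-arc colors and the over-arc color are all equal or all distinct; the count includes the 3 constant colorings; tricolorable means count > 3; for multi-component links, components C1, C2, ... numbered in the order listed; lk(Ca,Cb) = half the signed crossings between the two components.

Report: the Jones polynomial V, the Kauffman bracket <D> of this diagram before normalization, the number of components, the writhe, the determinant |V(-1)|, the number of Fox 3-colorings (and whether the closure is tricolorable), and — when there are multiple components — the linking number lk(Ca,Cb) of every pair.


V(x) = -x^-1 + 2 - x + 2x^2 - x^3 + x^4 - x^5
bracket: A^-17 - A^-13 + A^-9 - 2A^-5 + A^-1 - 2A^3 + A^7, w = +1
1 component, writhe +1, over 9 crossings
det 9, colorings 9 of 3^9 — tricolorable
observation: w = +1 (over 9 crossings) is diagram-only; (-A^3)^(-1) removes it from V


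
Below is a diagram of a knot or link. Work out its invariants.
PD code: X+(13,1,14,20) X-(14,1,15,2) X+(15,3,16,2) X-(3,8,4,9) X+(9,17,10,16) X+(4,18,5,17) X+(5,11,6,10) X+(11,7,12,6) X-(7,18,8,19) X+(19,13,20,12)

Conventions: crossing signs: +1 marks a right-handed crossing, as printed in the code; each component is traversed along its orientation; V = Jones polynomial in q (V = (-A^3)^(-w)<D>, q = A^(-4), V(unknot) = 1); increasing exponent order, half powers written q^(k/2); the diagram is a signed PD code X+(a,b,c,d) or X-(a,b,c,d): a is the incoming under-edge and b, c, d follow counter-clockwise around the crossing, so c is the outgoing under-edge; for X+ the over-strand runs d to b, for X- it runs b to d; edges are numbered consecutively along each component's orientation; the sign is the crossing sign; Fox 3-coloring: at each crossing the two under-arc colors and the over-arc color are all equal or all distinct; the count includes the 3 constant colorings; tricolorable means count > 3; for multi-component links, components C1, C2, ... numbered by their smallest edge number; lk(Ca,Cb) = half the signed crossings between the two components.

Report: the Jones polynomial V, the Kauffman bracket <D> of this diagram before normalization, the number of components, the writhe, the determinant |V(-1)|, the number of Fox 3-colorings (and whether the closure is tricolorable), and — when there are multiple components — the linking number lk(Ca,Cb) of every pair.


V(q) = q + q^3 - q^4
bracket: -A^-4 + 1 + A^8, w = +4
1 component, writhe +4, over 10 crossings
det 3, colorings 9 of 3^10 — tricolorable
observation: w = +4 shifts under R1 moves; the (-A^3)^(-4) factor cancels that in V


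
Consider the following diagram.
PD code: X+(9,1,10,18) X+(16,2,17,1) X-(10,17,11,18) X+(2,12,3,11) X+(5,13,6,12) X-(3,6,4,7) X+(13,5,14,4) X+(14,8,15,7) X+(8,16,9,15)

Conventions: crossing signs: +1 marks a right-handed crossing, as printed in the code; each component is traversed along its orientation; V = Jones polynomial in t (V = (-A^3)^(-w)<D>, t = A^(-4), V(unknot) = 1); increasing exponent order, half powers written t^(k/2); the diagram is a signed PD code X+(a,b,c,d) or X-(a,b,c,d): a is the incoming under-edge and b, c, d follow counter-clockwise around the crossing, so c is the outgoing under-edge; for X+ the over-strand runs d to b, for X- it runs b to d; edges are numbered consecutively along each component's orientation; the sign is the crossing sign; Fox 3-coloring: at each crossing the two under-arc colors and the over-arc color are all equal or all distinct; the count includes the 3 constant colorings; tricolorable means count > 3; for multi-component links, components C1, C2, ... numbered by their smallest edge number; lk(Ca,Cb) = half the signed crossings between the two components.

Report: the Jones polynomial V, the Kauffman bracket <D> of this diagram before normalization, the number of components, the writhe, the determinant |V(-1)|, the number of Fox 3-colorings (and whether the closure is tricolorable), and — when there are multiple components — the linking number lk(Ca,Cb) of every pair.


V = t - t^2 + 2t^3 - t^4 + t^5 - t^6
<D> = A^-9 - A^-5 + A^-1 - 2A^3 + A^7 - A^11 (w = +5)
1 component over 9 crossings, w = +5
3 Fox colorings among 3^9, |V(-1)| = 7: not tricolorable
why: |V(-1)| = 7: so not tricolorable, since 3 does not divide 7
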